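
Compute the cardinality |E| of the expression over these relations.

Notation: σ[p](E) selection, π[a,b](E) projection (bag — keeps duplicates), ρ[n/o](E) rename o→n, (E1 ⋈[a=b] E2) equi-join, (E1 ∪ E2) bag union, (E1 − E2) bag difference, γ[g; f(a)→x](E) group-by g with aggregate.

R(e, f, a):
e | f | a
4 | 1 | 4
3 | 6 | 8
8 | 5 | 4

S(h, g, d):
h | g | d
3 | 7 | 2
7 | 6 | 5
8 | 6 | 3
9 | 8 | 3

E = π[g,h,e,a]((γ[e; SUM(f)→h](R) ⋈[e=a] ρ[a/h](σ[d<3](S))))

Row counts bottom-up:
  R → 3
  γ[e; SUM(f)→h](R) → 3
  S → 4
  σ[d<3](S) → 1
  ρ[a/h](σ[d<3](S)) → 1
  (γ[e; SUM(f)→h](R) ⋈[e=a] ρ[a/h](σ[d<3](S))) → 1
  π[g,h,e,a]((γ[e; SUM(f)→h](R) ⋈[e=a] ρ[a/h](σ[d<3](S)))) → 1

|E| = 1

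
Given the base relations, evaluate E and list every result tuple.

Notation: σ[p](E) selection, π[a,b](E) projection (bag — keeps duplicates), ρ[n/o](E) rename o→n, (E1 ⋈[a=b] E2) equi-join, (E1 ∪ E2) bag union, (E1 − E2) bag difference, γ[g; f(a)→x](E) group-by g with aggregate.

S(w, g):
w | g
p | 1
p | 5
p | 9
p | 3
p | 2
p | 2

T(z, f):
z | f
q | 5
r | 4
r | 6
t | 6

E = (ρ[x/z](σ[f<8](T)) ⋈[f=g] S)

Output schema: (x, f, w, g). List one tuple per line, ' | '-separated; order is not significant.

Stepwise |·|:
  T → 4
  σ[f<8](T) → 4
  ρ[x/z](σ[f<8](T)) → 4
  S → 6
  (ρ[x/z](σ[f<8](T)) ⋈[f=g] S) → 1

== RESULT ==
x | f | w | g
q | 5 | p | 5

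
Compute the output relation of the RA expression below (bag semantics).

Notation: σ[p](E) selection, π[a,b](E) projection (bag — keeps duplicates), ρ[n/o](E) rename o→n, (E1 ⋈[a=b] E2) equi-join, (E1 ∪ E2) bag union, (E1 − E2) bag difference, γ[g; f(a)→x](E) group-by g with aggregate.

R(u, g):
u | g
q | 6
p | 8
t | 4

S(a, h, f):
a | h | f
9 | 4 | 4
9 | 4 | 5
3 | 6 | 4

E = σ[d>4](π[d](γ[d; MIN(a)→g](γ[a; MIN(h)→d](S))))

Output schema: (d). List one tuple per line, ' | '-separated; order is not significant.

Per-node cardinality:
  S → 3
  γ[a; MIN(h)→d](S) → 2
  γ[d; MIN(a)→g](γ[a; MIN(h)→d](S)) → 2
  π[d](γ[d; MIN(a)→g](γ[a; MIN(h)→d](S))) → 2
  σ[d>4](π[d](γ[d; MIN(a)→g](γ[a; MIN(h)→d](S)))) → 1

== RESULT ==
d
6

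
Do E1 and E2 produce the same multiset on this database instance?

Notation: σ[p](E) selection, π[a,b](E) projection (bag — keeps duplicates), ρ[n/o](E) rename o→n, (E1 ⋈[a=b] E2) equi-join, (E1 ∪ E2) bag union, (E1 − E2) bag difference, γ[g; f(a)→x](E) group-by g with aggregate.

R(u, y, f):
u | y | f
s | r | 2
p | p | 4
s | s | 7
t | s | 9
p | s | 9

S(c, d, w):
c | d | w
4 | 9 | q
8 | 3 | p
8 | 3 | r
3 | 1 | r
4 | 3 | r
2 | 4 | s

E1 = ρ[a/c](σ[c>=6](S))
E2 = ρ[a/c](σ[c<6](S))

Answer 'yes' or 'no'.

E1 per-node cardinality:
  S → 6
  σ[c>=6](S) → 2
  ρ[a/c](σ[c>=6](S)) → 2
E2 per-node cardinality:
  S → 6
  σ[c<6](S) → 4
  ρ[a/c](σ[c<6](S)) → 4

E1 result:
a | d | w
8 | 3 | p
8 | 3 | r
E2 result:
a | d | w
2 | 4 | s
3 | 1 | r
4 | 3 | r
4 | 9 | q
Witness: (2, 4, 's') appears 0× in E1 but 1× in E2.

no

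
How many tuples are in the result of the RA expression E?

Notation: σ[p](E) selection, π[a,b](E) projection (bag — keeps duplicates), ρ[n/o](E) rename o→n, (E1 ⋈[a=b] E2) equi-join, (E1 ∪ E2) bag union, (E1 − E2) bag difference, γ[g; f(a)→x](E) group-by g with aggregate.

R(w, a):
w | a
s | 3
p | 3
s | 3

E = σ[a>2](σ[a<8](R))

Per-node cardinality:
  R → 3
  σ[a<8](R) → 3
  σ[a>2](σ[a<8](R)) → 3

|E| = 3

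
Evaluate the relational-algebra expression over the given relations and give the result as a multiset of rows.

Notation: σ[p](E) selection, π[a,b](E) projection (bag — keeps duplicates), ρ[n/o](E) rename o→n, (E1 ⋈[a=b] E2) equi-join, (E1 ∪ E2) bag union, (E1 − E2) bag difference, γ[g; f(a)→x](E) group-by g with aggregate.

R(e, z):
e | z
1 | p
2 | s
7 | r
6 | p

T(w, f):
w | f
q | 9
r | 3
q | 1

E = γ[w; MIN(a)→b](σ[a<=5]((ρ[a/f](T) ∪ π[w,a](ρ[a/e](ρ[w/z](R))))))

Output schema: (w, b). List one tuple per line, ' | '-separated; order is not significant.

Stepwise |·|:
  T → 3
  ρ[a/f](T) → 3
  R → 4
  ρ[w/z](R) → 4
  ρ[a/e](ρ[w/z](R)) → 4
  π[w,a](ρ[a/e](ρ[w/z](R))) → 4
  (ρ[a/f](T) ∪ π[w,a](ρ[a/e](ρ[w/z](R)))) → 7
  σ[a<=5]((ρ[a/f](T) ∪ π[w,a](ρ[a/e](ρ[w/z](R))))) → 4
  γ[w; MIN(a)→b](σ[a<=5]((ρ[a/f](T) ∪ π[w,a](ρ[a/e](ρ[w/z](R)))))) → 4

== RESULT ==
w | b
p | 1
q | 1
r | 3
s | 2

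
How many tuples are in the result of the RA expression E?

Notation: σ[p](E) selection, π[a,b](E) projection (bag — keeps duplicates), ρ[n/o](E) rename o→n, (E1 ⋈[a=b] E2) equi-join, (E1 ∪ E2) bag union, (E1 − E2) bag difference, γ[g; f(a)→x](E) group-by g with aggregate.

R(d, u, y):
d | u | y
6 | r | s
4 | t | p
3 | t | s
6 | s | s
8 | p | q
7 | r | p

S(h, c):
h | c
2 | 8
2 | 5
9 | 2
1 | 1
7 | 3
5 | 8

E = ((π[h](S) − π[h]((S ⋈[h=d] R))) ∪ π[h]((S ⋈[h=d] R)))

Stepwise |·|:
  S → 6
  π[h](S) → 6
  S → 6
  R → 6
  (S ⋈[h=d] R) → 1
  π[h]((S ⋈[h=d] R)) → 1
  (π[h](S) − π[h]((S ⋈[h=d] R))) → 5
  S → 6
  R → 6
  (S ⋈[h=d] R) → 1
  π[h]((S ⋈[h=d] R)) → 1
  ((π[h](S) − π[h]((S ⋈[h=d] R))) ∪ π[h]((S ⋈[h=d] R))) → 6

|E| = 6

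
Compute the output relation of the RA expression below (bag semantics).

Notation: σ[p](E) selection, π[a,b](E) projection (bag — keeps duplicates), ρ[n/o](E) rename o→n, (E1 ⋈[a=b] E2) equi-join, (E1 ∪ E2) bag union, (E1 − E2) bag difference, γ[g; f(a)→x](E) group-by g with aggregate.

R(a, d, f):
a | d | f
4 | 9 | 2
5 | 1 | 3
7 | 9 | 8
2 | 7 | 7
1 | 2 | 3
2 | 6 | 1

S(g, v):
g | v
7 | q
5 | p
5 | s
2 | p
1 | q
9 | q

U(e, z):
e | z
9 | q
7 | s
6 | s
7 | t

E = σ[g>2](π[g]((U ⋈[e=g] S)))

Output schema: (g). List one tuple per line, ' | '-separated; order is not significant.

Per-node cardinality:
  U → 4
  S → 6
  (U ⋈[e=g] S) → 3
  π[g]((U ⋈[e=g] S)) → 3
  σ[g>2](π[g]((U ⋈[e=g] S))) → 3

== RESULT ==
g
7
7
9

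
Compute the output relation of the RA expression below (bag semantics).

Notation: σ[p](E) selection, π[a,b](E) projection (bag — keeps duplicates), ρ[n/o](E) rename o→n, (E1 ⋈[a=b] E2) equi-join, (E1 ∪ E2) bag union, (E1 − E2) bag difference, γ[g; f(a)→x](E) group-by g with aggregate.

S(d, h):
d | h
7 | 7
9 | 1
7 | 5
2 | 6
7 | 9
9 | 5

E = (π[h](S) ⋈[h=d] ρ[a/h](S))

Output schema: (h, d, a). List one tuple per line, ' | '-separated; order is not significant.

Row counts bottom-up:
  S → 6
  π[h](S) → 6
  S → 6
  ρ[a/h](S) → 6
  (π[h](S) ⋈[h=d] ρ[a/h](S)) → 5

== RESULT ==
h | d | a
7 | 7 | 5
7 | 7 | 7
7 | 7 | 9
9 | 9 | 1
9 | 9 | 5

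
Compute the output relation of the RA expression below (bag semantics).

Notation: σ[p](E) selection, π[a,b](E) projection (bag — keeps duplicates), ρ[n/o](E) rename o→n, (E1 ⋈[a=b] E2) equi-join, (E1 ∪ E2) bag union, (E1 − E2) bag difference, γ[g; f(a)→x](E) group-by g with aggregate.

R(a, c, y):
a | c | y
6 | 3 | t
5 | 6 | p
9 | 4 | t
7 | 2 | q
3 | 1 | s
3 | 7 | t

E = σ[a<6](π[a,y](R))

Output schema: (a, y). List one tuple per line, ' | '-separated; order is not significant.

Per-node cardinality:
  R → 6
  π[a,y](R) → 6
  σ[a<6](π[a,y](R)) → 3

== RESULT ==
a | y
3 | s
3 | t
5 | p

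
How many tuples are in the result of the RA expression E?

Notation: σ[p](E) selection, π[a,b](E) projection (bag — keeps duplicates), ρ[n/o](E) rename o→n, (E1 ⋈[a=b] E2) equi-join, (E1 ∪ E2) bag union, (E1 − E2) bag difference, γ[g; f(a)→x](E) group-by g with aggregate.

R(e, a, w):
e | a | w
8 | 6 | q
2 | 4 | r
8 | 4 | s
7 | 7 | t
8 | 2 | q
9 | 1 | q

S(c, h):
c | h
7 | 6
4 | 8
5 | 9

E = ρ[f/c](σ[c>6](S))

Subexpression sizes:
  S → 3
  σ[c>6](S) → 1
  ρ[f/c](σ[c>6](S)) → 1

|E| = 1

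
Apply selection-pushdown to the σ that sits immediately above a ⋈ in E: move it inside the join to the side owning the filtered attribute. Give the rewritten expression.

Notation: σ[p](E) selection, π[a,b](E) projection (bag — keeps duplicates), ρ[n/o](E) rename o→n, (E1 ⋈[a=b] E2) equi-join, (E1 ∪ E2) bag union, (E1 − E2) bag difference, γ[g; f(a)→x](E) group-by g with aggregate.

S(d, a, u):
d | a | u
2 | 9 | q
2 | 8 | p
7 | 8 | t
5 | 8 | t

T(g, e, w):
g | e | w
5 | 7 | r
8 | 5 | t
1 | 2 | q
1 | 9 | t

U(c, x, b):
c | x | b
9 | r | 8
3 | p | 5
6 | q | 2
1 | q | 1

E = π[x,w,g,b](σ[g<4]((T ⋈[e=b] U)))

σ filters on g, owned by the left side.
E' = π[x,w,g,b]((σ[g<4](T) ⋈[e=b] U))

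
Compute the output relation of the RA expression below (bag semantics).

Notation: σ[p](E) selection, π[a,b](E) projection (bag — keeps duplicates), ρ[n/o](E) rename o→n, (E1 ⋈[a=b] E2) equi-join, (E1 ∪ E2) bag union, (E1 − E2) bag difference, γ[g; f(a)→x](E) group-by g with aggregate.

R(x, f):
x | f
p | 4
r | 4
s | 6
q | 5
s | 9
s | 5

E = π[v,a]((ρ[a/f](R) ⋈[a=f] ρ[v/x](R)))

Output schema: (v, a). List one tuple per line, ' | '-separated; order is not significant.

Per-node cardinality:
  R → 6
  ρ[a/f](R) → 6
  R → 6
  ρ[v/x](R) → 6
  (ρ[a/f](R) ⋈[a=f] ρ[v/x](R)) → 10
  π[v,a]((ρ[a/f](R) ⋈[a=f] ρ[v/x](R))) → 10

== RESULT ==
v | a
p | 4
p | 4
q | 5
q | 5
r | 4
r | 4
s | 5
s | 5
s | 6
s | 9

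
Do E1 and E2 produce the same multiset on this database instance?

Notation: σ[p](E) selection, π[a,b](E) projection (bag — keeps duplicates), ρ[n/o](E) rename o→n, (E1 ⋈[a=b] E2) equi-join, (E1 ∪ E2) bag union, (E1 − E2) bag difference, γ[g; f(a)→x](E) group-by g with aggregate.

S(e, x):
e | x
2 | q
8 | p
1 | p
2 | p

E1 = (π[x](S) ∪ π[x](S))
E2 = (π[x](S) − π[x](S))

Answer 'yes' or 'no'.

E1 stepwise |·|:
  S → 4
  π[x](S) → 4
  S → 4
  π[x](S) → 4
  (π[x](S) ∪ π[x](S)) → 8
E2 stepwise |·|:
  S → 4
  π[x](S) → 4
  S → 4
  π[x](S) → 4
  (π[x](S) − π[x](S)) → 0

E1 result:
x
p
p
p
p
p
p
q
q
E2 result:
x
(0 rows)
Witness: ('p',) appears 6× in E1 but 0× in E2.

no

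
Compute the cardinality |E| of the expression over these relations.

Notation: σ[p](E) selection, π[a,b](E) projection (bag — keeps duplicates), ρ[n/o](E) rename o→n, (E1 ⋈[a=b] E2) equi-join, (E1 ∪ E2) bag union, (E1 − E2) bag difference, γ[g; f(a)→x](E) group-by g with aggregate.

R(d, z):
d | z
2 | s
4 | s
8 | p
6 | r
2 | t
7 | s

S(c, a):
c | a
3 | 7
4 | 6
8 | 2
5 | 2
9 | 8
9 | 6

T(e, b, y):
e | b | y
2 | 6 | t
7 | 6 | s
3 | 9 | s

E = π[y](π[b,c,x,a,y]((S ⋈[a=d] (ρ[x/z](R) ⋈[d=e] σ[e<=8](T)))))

Row counts bottom-up:
  S → 6
  R → 6
  ρ[x/z](R) → 6
  T → 3
  σ[e<=8](T) → 3
  (ρ[x/z](R) ⋈[d=e] σ[e<=8](T)) → 3
  (S ⋈[a=d] (ρ[x/z](R) ⋈[d=e] σ[e<=8](T))) → 5
  π[b,c,x,a,y]((S ⋈[a=d] (ρ[x/z](R) ⋈[d=e] σ[e<=8](T)))) → 5
  π[y](π[b,c,x,a,y]((S ⋈[a=d] (ρ[x/z](R) ⋈[d=e] σ[e<=8](T))))) → 5

|E| = 5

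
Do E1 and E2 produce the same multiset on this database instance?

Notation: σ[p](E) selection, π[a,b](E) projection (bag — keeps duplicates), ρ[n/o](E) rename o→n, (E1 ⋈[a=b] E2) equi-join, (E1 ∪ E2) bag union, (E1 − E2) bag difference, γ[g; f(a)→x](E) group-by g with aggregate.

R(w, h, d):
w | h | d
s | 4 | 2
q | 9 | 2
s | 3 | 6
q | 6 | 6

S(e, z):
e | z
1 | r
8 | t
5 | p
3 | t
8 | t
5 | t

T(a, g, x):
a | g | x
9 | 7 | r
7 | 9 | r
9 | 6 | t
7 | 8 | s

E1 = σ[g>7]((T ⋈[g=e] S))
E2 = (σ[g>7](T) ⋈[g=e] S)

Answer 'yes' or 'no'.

E1 stepwise |·|:
  T → 4
  S → 6
  (T ⋈[g=e] S) → 2
  σ[g>7]((T ⋈[g=e] S)) → 2
E2 stepwise |·|:
  T → 4
  σ[g>7](T) → 2
  S → 6
  (σ[g>7](T) ⋈[g=e] S) → 2

E1 and E2 produce the same multiset:
a | g | x | e | z
7 | 8 | s | 8 | t
7 | 8 | s | 8 | t

yes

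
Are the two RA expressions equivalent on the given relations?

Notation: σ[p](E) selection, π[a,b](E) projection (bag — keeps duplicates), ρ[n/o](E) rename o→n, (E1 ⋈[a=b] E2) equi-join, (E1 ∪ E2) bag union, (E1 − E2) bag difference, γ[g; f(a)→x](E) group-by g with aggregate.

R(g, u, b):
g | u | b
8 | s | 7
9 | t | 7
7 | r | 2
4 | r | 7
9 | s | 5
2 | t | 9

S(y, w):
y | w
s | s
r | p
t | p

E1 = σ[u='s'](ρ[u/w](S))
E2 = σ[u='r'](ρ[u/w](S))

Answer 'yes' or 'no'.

E1 row counts bottom-up:
  S → 3
  ρ[u/w](S) → 3
  σ[u='s'](ρ[u/w](S)) → 1
E2 row counts bottom-up:
  S → 3
  ρ[u/w](S) → 3
  σ[u='r'](ρ[u/w](S)) → 0

E1 result:
y | u
s | s
E2 result:
y | u
(0 rows)
Witness: ('s', 's') appears 1× in E1 but 0× in E2.

no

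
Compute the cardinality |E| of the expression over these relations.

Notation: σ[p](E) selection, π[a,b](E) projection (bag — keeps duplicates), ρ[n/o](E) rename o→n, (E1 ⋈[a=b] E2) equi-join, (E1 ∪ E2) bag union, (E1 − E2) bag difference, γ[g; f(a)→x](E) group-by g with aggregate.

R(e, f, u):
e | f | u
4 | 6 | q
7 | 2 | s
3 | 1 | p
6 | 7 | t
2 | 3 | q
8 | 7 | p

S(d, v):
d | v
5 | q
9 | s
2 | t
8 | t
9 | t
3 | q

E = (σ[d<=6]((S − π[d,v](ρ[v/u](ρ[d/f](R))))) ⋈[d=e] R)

Row counts bottom-up:
  S → 6
  R → 6
  ρ[d/f](R) → 6
  ρ[v/u](ρ[d/f](R)) → 6
  π[d,v](ρ[v/u](ρ[d/f](R))) → 6
  (S − π[d,v](ρ[v/u](ρ[d/f](R)))) → 5
  σ[d<=6]((S − π[d,v](ρ[v/u](ρ[d/f](R))))) → 2
  R → 6
  (σ[d<=6]((S − π[d,v](ρ[v/u](ρ[d/f](R))))) ⋈[d=e] R) → 1

|E| = 1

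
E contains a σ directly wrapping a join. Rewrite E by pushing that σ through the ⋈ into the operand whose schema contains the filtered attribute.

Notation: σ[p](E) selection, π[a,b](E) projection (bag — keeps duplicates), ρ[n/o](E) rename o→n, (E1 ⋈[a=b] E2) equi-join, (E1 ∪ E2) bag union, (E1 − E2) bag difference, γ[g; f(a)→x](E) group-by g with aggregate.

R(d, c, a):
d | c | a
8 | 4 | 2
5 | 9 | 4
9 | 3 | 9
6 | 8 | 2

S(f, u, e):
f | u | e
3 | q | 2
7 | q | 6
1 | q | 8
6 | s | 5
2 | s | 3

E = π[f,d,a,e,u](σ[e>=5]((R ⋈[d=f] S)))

σ filters on e, owned by the right side.
E' = π[f,d,a,e,u]((R ⋈[d=f] σ[e>=5](S)))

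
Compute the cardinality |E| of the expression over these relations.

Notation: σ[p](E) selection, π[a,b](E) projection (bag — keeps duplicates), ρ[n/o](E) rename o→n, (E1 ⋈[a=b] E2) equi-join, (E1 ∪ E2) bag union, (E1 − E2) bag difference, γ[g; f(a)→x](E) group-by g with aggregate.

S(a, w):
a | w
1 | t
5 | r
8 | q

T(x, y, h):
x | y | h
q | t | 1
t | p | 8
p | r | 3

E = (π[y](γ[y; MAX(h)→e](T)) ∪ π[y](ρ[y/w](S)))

Subexpression sizes:
  T → 3
  γ[y; MAX(h)→e](T) → 3
  π[y](γ[y; MAX(h)→e](T)) → 3
  S → 3
  ρ[y/w](S) → 3
  π[y](ρ[y/w](S)) → 3
  (π[y](γ[y; MAX(h)→e](T)) ∪ π[y](ρ[y/w](S))) → 6

|E| = 6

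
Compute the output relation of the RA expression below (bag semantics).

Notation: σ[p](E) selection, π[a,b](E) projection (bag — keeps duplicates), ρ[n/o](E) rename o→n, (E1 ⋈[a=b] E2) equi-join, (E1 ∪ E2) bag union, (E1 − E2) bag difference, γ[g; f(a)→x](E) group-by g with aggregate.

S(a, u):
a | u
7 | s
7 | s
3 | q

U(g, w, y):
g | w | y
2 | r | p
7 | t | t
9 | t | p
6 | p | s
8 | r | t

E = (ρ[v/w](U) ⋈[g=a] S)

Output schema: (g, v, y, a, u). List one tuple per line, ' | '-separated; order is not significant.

Subexpression sizes:
  U → 5
  ρ[v/w](U) → 5
  S → 3
  (ρ[v/w](U) ⋈[g=a] S) → 2

== RESULT ==
g | v | y | a | u
7 | t | t | 7 | s
7 | t | t | 7 | s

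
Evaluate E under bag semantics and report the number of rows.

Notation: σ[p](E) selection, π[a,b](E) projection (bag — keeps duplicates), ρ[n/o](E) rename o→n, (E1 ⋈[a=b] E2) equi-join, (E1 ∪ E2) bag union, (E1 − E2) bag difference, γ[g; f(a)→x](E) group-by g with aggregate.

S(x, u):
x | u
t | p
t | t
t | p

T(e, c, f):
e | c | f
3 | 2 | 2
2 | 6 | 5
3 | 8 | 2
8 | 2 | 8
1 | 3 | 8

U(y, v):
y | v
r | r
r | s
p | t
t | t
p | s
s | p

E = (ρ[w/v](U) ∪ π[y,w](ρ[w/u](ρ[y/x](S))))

Per-node cardinality:
  U → 6
  ρ[w/v](U) → 6
  S → 3
  ρ[y/x](S) → 3
  ρ[w/u](ρ[y/x](S)) → 3
  π[y,w](ρ[w/u](ρ[y/x](S))) → 3
  (ρ[w/v](U) ∪ π[y,w](ρ[w/u](ρ[y/x](S)))) → 9

|E| = 9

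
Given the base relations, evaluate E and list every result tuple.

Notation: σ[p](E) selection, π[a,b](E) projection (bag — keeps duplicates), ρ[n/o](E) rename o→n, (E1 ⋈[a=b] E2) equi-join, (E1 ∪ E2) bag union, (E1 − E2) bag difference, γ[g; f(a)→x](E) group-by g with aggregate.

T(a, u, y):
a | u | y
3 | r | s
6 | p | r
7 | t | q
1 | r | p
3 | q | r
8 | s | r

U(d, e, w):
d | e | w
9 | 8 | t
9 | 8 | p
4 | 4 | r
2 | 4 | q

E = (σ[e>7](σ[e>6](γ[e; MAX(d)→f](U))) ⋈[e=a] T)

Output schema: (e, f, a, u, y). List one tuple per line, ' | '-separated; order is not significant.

Stepwise |·|:
  U → 4
  γ[e; MAX(d)→f](U) → 2
  σ[e>6](γ[e; MAX(d)→f](U)) → 1
  σ[e>7](σ[e>6](γ[e; MAX(d)→f](U))) → 1
  T → 6
  (σ[e>7](σ[e>6](γ[e; MAX(d)→f](U))) ⋈[e=a] T) → 1

== RESULT ==
e | f | a | u | y
8 | 9 | 8 | s | r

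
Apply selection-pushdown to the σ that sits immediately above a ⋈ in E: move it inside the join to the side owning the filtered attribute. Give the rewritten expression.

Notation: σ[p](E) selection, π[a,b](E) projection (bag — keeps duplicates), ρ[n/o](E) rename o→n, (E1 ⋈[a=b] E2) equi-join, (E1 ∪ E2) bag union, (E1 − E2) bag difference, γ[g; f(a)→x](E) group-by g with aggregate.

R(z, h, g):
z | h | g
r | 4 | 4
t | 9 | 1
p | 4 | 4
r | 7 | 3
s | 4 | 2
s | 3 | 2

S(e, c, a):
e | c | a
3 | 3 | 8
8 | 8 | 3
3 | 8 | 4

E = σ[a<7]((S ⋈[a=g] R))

σ filters on a, owned by the left side.
E' = (σ[a<7](S) ⋈[a=g] R)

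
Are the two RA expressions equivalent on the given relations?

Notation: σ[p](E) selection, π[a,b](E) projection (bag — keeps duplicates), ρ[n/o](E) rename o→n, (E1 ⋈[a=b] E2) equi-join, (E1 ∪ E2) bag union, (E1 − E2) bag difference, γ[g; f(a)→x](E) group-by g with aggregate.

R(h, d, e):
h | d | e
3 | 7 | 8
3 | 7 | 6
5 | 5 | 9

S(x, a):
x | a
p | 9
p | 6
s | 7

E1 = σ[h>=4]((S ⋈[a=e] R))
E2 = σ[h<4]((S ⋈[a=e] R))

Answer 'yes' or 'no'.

E1 subexpression sizes:
  S → 3
  R → 3
  (S ⋈[a=e] R) → 2
  σ[h>=4]((S ⋈[a=e] R)) → 1
E2 subexpression sizes:
  S → 3
  R → 3
  (S ⋈[a=e] R) → 2
  σ[h<4]((S ⋈[a=e] R)) → 1

E1 result:
x | a | h | d | e
p | 9 | 5 | 5 | 9
E2 result:
x | a | h | d | e
p | 6 | 3 | 7 | 6
Witness: ('p', 9, 5, 5, 9) appears 1× in E1 but 0× in E2.

no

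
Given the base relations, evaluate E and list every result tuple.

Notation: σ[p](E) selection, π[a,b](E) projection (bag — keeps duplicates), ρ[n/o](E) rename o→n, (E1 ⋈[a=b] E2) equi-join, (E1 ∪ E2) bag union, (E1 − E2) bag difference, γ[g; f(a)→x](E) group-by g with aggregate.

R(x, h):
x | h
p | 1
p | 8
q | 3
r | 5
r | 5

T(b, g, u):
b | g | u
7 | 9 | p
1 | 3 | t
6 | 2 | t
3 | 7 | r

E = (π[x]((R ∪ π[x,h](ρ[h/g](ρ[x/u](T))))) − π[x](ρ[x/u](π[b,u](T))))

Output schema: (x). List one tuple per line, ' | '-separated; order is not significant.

Per-node cardinality:
  R → 5
  T → 4
  ρ[x/u](T) → 4
  ρ[h/g](ρ[x/u](T)) → 4
  π[x,h](ρ[h/g](ρ[x/u](T))) → 4
  (R ∪ π[x,h](ρ[h/g](ρ[x/u](T)))) → 9
  π[x]((R ∪ π[x,h](ρ[h/g](ρ[x/u](T))))) → 9
  T → 4
  π[b,u](T) → 4
  ρ[x/u](π[b,u](T)) → 4
  π[x](ρ[x/u](π[b,u](T))) → 4
  (π[x]((R ∪ π[x,h](ρ[h/g](ρ[x/u](T))))) − π[x](ρ[x/u](π[b,u](T)))) → 5

== RESULT ==
x
p
p
q
r
r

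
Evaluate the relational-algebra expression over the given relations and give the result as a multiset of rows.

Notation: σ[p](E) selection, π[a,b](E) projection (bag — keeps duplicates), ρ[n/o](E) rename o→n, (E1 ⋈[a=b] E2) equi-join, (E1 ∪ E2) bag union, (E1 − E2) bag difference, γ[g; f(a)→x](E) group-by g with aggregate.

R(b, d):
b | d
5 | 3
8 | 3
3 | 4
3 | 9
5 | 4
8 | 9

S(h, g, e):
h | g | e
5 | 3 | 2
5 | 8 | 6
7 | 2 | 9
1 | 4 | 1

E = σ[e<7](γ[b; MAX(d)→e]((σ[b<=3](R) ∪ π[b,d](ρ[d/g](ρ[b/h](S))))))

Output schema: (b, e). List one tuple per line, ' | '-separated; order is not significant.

Subexpression sizes:
  R → 6
  σ[b<=3](R) → 2
  S → 4
  ρ[b/h](S) → 4
  ρ[d/g](ρ[b/h](S)) → 4
  π[b,d](ρ[d/g](ρ[b/h](S))) → 4
  (σ[b<=3](R) ∪ π[b,d](ρ[d/g](ρ[b/h](S)))) → 6
  γ[b; MAX(d)→e]((σ[b<=3](R) ∪ π[b,d](ρ[d/g](ρ[b/h](S))))) → 4
  σ[e<7](γ[b; MAX(d)→e]((σ[b<=3](R) ∪ π[b,d](ρ[d/g](ρ[b/h](S)))))) → 2

== RESULT ==
b | e
1 | 4
7 | 2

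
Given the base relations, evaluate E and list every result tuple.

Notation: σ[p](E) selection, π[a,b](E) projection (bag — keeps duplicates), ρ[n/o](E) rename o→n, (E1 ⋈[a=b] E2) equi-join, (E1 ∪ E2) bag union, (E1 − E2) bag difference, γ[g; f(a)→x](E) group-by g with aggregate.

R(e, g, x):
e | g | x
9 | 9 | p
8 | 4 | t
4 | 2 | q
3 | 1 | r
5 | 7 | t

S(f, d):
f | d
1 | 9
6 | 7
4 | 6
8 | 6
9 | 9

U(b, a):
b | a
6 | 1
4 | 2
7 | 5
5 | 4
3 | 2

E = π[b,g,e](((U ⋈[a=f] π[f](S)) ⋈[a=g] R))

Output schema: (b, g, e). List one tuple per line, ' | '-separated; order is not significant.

Row counts bottom-up:
  U → 5
  S → 5
  π[f](S) → 5
  (U ⋈[a=f] π[f](S)) → 2
  R → 5
  ((U ⋈[a=f] π[f](S)) ⋈[a=g] R) → 2
  π[b,g,e](((U ⋈[a=f] π[f](S)) ⋈[a=g] R)) → 2

== RESULT ==
b | g | e
5 | 4 | 8
6 | 1 | 3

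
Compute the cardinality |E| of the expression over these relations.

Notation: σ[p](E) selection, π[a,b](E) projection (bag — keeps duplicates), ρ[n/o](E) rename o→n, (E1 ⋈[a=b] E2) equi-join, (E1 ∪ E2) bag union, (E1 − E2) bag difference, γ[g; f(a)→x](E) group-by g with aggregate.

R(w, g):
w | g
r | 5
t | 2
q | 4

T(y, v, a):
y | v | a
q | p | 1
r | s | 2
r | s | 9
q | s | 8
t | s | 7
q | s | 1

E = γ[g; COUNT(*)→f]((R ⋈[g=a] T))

Row counts bottom-up:
  R → 3
  T → 6
  (R ⋈[g=a] T) → 1
  γ[g; COUNT(*)→f]((R ⋈[g=a] T)) → 1

|E| = 1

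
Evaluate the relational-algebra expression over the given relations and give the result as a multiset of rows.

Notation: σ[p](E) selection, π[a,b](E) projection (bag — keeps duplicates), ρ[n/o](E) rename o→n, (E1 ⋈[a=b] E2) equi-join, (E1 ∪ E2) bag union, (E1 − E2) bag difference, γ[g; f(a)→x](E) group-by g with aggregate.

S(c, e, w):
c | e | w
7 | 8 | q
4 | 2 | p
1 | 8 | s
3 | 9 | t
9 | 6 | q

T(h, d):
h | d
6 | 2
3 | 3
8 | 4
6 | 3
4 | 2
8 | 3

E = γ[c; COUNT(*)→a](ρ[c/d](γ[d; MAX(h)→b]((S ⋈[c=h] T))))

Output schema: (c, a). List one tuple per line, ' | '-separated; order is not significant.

Subexpression sizes:
  S → 5
  T → 6
  (S ⋈[c=h] T) → 2
  γ[d; MAX(h)→b]((S ⋈[c=h] T)) → 2
  ρ[c/d](γ[d; MAX(h)→b]((S ⋈[c=h] T))) → 2
  γ[c; COUNT(*)→a](ρ[c/d](γ[d; MAX(h)→b]((S ⋈[c=h] T)))) → 2

== RESULT ==
c | a
2 | 1
3 | 1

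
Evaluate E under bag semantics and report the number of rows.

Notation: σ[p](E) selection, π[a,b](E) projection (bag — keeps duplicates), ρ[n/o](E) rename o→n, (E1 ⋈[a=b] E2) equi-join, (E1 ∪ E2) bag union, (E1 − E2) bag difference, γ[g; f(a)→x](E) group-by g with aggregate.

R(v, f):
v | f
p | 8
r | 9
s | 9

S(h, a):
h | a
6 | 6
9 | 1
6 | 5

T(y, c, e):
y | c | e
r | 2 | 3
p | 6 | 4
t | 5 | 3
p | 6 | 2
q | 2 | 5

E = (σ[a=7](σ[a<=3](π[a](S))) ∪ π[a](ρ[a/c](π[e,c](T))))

Subexpression sizes:
  S → 3
  π[a](S) → 3
  σ[a<=3](π[a](S)) → 1
  σ[a=7](σ[a<=3](π[a](S))) → 0
  T → 5
  π[e,c](T) → 5
  ρ[a/c](π[e,c](T)) → 5
  π[a](ρ[a/c](π[e,c](T))) → 5
  (σ[a=7](σ[a<=3](π[a](S))) ∪ π[a](ρ[a/c](π[e,c](T)))) → 5

|E| = 5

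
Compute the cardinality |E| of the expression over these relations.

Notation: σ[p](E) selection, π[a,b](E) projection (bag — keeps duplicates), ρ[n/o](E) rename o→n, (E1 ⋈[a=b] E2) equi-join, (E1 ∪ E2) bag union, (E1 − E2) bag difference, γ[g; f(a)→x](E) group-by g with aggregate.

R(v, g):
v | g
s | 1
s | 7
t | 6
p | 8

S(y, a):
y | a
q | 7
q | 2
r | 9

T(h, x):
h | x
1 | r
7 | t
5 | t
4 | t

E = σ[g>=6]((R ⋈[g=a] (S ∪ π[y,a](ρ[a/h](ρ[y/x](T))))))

Per-node cardinality:
  R → 4
  S → 3
  T → 4
  ρ[y/x](T) → 4
  ρ[a/h](ρ[y/x](T)) → 4
  π[y,a](ρ[a/h](ρ[y/x](T))) → 4
  (S ∪ π[y,a](ρ[a/h](ρ[y/x](T)))) → 7
  (R ⋈[g=a] (S ∪ π[y,a](ρ[a/h](ρ[y/x](T))))) → 3
  σ[g>=6]((R ⋈[g=a] (S ∪ π[y,a](ρ[a/h](ρ[y/x](T)))))) → 2

|E| = 2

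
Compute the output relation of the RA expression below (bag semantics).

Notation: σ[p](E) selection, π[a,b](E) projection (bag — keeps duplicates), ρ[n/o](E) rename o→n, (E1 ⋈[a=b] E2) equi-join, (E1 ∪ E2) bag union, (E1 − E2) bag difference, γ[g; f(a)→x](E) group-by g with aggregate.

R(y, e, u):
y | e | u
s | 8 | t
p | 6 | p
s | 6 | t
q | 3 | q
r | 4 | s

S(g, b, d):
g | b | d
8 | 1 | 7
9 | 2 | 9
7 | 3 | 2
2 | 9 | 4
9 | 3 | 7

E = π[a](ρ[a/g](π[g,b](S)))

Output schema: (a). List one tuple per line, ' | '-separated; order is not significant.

Row counts bottom-up:
  S → 5
  π[g,b](S) → 5
  ρ[a/g](π[g,b](S)) → 5
  π[a](ρ[a/g](π[g,b](S))) → 5

== RESULT ==
a
2
7
8
9
9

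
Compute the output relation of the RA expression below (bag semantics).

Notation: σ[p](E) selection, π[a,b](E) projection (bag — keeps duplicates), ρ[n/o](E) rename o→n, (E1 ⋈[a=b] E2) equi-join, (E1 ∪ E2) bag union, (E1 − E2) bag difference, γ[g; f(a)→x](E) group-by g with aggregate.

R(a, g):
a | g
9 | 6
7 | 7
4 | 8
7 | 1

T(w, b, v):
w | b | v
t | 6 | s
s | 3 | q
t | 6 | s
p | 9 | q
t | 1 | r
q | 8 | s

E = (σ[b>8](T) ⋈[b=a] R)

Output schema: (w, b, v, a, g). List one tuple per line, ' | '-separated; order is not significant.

Row counts bottom-up:
  T → 6
  σ[b>8](T) → 1
  R → 4
  (σ[b>8](T) ⋈[b=a] R) → 1

== RESULT ==
w | b | v | a | g
p | 9 | q | 9 | 6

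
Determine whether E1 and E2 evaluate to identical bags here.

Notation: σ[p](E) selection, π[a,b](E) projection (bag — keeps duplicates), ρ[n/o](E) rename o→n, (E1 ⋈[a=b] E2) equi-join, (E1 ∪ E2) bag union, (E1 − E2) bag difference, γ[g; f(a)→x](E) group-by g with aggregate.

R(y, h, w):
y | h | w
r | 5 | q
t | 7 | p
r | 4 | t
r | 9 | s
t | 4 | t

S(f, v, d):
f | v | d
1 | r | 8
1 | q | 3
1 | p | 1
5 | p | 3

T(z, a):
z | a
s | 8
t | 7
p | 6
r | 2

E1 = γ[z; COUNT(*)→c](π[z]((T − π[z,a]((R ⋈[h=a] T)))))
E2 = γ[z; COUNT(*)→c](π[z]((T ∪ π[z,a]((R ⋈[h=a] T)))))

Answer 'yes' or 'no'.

E1 per-node cardinality:
  T → 4
  R → 5
  T → 4
  (R ⋈[h=a] T) → 1
  π[z,a]((R ⋈[h=a] T)) → 1
  (T − π[z,a]((R ⋈[h=a] T))) → 3
  π[z]((T − π[z,a]((R ⋈[h=a] T)))) → 3
  γ[z; COUNT(*)→c](π[z]((T − π[z,a]((R ⋈[h=a] T))))) → 3
E2 per-node cardinality:
  T → 4
  R → 5
  T → 4
  (R ⋈[h=a] T) → 1
  π[z,a]((R ⋈[h=a] T)) → 1
  (T ∪ π[z,a]((R ⋈[h=a] T))) → 5
  π[z]((T ∪ π[z,a]((R ⋈[h=a] T)))) → 5
  γ[z; COUNT(*)→c](π[z]((T ∪ π[z,a]((R ⋈[h=a] T))))) → 4

E1 result:
z | c
p | 1
r | 1
s | 1
E2 result:
z | c
p | 1
r | 1
s | 1
t | 2
Witness: ('t', 2) appears 0× in E1 but 1× in E2.

no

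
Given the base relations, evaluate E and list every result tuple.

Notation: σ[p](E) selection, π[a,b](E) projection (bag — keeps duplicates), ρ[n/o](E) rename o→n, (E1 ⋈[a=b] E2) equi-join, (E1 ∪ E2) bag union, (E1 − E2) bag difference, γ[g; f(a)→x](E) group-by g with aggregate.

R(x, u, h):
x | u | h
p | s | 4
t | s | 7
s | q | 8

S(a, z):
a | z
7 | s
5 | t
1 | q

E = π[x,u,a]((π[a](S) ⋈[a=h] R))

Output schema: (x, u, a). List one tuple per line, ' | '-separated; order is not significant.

Subexpression sizes:
  S → 3
  π[a](S) → 3
  R → 3
  (π[a](S) ⋈[a=h] R) → 1
  π[x,u,a]((π[a](S) ⋈[a=h] R)) → 1

== RESULT ==
x | u | a
t | s | 7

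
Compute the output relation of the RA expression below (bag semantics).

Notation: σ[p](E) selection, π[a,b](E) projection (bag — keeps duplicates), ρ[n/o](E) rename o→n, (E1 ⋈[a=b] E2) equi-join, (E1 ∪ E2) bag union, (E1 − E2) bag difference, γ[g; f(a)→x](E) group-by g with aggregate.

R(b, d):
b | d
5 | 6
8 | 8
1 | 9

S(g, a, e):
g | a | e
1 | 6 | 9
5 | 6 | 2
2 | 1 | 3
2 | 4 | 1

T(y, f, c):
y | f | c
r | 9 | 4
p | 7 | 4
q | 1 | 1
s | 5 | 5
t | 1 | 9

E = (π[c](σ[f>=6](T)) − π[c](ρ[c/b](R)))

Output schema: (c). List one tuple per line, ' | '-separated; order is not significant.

Stepwise |·|:
  T → 5
  σ[f>=6](T) → 2
  π[c](σ[f>=6](T)) → 2
  R → 3
  ρ[c/b](R) → 3
  π[c](ρ[c/b](R)) → 3
  (π[c](σ[f>=6](T)) − π[c](ρ[c/b](R))) → 2

== RESULT ==
c
4
4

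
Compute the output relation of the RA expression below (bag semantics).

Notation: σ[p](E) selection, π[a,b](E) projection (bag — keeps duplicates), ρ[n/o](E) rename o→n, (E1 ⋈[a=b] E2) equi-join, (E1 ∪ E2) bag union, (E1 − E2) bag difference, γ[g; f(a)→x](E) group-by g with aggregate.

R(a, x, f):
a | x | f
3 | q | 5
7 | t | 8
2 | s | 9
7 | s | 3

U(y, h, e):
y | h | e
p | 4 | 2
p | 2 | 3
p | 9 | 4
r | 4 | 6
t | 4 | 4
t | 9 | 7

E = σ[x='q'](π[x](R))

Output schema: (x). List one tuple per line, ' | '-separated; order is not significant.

Stepwise |·|:
  R → 4
  π[x](R) → 4
  σ[x='q'](π[x](R)) → 1

== RESULT ==
x
q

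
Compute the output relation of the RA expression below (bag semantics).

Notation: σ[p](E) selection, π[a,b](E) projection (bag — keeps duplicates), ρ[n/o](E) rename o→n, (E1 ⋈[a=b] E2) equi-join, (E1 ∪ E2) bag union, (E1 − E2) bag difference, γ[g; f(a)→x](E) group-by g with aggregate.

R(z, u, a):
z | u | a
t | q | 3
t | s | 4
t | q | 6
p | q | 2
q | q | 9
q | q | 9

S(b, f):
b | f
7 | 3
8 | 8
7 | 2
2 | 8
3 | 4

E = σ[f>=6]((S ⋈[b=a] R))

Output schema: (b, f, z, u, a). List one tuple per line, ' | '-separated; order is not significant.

Stepwise |·|:
  S → 5
  R → 6
  (S ⋈[b=a] R) → 2
  σ[f>=6]((S ⋈[b=a] R)) → 1

== RESULT ==
b | f | z | u | a
2 | 8 | p | q | 2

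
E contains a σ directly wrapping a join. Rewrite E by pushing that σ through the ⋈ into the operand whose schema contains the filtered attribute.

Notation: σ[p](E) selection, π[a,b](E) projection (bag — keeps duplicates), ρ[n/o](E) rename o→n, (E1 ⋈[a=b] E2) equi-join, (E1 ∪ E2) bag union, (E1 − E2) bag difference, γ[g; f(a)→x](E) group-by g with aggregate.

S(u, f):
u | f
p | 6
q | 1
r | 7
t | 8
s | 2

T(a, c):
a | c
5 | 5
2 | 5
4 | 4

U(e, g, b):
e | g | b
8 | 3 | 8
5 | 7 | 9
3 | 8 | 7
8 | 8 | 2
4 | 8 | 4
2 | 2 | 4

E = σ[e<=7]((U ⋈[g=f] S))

σ filters on e, owned by the left side.
E' = (σ[e<=7](U) ⋈[g=f] S)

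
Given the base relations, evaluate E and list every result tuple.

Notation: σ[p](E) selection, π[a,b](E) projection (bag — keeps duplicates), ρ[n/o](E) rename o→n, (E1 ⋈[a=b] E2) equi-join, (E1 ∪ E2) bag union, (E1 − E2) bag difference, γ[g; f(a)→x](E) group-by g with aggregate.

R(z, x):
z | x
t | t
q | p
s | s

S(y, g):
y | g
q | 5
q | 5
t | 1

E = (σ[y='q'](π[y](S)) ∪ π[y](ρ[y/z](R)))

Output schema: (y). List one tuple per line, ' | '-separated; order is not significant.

Stepwise |·|:
  S → 3
  π[y](S) → 3
  σ[y='q'](π[y](S)) → 2
  R → 3
  ρ[y/z](R) → 3
  π[y](ρ[y/z](R)) → 3
  (σ[y='q'](π[y](S)) ∪ π[y](ρ[y/z](R))) → 5

== RESULT ==
y
q
q
q
s
t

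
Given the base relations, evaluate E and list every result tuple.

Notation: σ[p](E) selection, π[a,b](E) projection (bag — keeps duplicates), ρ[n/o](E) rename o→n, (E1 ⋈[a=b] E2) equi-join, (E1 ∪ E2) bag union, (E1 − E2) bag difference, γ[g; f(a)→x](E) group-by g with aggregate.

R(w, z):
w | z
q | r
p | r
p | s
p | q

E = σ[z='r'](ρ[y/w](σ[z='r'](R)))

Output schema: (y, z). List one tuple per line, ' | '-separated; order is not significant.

Per-node cardinality:
  R → 4
  σ[z='r'](R) → 2
  ρ[y/w](σ[z='r'](R)) → 2
  σ[z='r'](ρ[y/w](σ[z='r'](R))) → 2

== RESULT ==
y | z
p | r
q | r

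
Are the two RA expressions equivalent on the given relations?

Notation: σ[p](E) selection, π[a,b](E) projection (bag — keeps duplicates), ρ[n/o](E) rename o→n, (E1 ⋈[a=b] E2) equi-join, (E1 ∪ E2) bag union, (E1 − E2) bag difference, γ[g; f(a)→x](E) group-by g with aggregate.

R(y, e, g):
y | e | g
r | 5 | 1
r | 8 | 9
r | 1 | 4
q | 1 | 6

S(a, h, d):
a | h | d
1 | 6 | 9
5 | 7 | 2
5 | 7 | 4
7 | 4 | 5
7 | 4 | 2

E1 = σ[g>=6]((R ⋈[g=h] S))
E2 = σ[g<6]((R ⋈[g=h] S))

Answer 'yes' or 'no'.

E1 row counts bottom-up:
  R → 4
  S → 5
  (R ⋈[g=h] S) → 3
  σ[g>=6]((R ⋈[g=h] S)) → 1
E2 row counts bottom-up:
  R → 4
  S → 5
  (R ⋈[g=h] S) → 3
  σ[g<6]((R ⋈[g=h] S)) → 2

E1 result:
y | e | g | a | h | d
q | 1 | 6 | 1 | 6 | 9
E2 result:
y | e | g | a | h | d
r | 1 | 4 | 7 | 4 | 2
r | 1 | 4 | 7 | 4 | 5
Witness: ('r', 1, 4, 7, 4, 2) appears 0× in E1 but 1× in E2.

no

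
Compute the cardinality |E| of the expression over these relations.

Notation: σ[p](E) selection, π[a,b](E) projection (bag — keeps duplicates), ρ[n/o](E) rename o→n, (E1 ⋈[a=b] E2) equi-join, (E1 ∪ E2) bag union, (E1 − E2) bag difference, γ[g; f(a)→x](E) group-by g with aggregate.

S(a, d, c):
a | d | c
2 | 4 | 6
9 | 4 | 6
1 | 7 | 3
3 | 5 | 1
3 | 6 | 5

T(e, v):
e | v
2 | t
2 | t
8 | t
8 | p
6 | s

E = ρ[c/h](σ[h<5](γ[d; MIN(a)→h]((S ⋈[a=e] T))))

Subexpression sizes:
  S → 5
  T → 5
  (S ⋈[a=e] T) → 2
  γ[d; MIN(a)→h]((S ⋈[a=e] T)) → 1
  σ[h<5](γ[d; MIN(a)→h]((S ⋈[a=e] T))) → 1
  ρ[c/h](σ[h<5](γ[d; MIN(a)→h]((S ⋈[a=e] T)))) → 1

|E| = 1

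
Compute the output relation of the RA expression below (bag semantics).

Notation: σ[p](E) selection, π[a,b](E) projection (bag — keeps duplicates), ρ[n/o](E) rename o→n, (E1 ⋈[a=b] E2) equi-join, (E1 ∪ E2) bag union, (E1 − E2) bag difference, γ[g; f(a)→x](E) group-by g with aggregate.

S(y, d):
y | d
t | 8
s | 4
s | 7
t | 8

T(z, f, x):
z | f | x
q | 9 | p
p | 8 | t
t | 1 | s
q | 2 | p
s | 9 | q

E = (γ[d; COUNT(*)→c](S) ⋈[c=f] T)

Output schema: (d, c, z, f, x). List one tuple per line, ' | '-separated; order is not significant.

Per-node cardinality:
  S → 4
  γ[d; COUNT(*)→c](S) → 3
  T → 5
  (γ[d; COUNT(*)→c](S) ⋈[c=f] T) → 3

== RESULT ==
d | c | z | f | x
4 | 1 | t | 1 | s
7 | 1 | t | 1 | s
8 | 2 | q | 2 | p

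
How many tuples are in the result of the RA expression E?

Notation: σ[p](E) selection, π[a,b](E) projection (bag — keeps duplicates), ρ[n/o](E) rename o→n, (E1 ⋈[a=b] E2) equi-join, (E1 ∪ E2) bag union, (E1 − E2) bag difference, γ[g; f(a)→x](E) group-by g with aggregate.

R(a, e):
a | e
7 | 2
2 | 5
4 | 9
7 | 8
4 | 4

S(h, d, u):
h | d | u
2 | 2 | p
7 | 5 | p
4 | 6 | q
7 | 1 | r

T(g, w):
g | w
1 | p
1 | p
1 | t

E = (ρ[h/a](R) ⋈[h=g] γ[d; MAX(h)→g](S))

Per-node cardinality:
  R → 5
  ρ[h/a](R) → 5
  S → 4
  γ[d; MAX(h)→g](S) → 4
  (ρ[h/a](R) ⋈[h=g] γ[d; MAX(h)→g](S)) → 7

|E| = 7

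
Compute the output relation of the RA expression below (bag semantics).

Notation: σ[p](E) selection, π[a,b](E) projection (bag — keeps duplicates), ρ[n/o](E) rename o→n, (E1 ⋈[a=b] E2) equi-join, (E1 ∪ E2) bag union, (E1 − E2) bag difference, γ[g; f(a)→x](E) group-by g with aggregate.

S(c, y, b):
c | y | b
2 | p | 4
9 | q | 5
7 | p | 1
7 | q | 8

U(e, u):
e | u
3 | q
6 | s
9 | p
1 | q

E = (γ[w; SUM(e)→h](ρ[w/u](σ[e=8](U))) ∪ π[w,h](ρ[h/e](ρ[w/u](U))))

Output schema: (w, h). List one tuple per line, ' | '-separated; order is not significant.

Per-node cardinality:
  U → 4
  σ[e=8](U) → 0
  ρ[w/u](σ[e=8](U)) → 0
  γ[w; SUM(e)→h](ρ[w/u](σ[e=8](U))) → 0
  U → 4
  ρ[w/u](U) → 4
  ρ[h/e](ρ[w/u](U)) → 4
  π[w,h](ρ[h/e](ρ[w/u](U))) → 4
  (γ[w; SUM(e)→h](ρ[w/u](σ[e=8](U))) ∪ π[w,h](ρ[h/e](ρ[w/u](U)))) → 4

== RESULT ==
w | h
p | 9
q | 1
q | 3
s | 6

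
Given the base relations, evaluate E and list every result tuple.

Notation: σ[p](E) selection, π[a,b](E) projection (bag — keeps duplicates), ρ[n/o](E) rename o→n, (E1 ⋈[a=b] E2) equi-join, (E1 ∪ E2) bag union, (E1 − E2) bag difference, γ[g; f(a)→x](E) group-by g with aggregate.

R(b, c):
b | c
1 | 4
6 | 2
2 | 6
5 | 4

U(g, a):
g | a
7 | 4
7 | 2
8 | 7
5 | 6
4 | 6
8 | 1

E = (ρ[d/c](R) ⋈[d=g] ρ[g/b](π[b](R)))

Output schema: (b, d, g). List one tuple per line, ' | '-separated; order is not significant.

Row counts bottom-up:
  R → 4
  ρ[d/c](R) → 4
  R → 4
  π[b](R) → 4
  ρ[g/b](π[b](R)) → 4
  (ρ[d/c](R) ⋈[d=g] ρ[g/b](π[b](R))) → 2

== RESULT ==
b | d | g
2 | 6 | 6
6 | 2 | 2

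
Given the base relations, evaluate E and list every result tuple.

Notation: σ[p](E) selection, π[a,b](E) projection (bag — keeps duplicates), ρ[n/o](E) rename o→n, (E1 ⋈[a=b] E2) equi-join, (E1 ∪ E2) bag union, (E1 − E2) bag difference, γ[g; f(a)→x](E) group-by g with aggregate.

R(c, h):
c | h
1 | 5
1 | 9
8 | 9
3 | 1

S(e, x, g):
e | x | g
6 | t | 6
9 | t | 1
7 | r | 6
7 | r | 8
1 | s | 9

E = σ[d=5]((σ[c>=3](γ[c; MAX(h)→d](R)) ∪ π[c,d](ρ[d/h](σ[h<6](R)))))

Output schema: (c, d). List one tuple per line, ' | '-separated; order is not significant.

Subexpression sizes:
  R → 4
  γ[c; MAX(h)→d](R) → 3
  σ[c>=3](γ[c; MAX(h)→d](R)) → 2
  R → 4
  σ[h<6](R) → 2
  ρ[d/h](σ[h<6](R)) → 2
  π[c,d](ρ[d/h](σ[h<6](R))) → 2
  (σ[c>=3](γ[c; MAX(h)→d](R)) ∪ π[c,d](ρ[d/h](σ[h<6](R)))) → 4
  σ[d=5]((σ[c>=3](γ[c; MAX(h)→d](R)) ∪ π[c,d](ρ[d/h](σ[h<6](R))))) → 1

== RESULT ==
c | d
1 | 5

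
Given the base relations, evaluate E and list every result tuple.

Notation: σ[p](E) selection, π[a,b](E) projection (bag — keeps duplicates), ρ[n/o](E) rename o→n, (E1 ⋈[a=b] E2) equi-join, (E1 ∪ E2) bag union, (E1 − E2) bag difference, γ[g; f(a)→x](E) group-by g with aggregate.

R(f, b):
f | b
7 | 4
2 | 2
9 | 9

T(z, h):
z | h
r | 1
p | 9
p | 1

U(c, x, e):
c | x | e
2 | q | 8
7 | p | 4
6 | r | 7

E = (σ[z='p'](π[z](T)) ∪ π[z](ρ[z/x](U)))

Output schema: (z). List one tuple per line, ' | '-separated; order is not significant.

Per-node cardinality:
  T → 3
  π[z](T) → 3
  σ[z='p'](π[z](T)) → 2
  U → 3
  ρ[z/x](U) → 3
  π[z](ρ[z/x](U)) → 3
  (σ[z='p'](π[z](T)) ∪ π[z](ρ[z/x](U))) → 5

== RESULT ==
z
p
p
p
q
r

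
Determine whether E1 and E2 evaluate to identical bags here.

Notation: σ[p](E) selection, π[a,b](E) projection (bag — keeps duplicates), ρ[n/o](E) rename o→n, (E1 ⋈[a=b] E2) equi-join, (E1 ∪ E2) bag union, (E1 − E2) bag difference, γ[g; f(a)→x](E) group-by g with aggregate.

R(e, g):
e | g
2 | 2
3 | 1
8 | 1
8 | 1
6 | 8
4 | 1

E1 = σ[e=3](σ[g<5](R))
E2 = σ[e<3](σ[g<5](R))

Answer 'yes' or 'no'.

E1 stepwise |·|:
  R → 6
  σ[g<5](R) → 5
  σ[e=3](σ[g<5](R)) → 1
E2 stepwise |·|:
  R → 6
  σ[g<5](R) → 5
  σ[e<3](σ[g<5](R)) → 1

E1 result:
e | g
3 | 1
E2 result:
e | g
2 | 2
Witness: (3, 1) appears 1× in E1 but 0× in E2.

no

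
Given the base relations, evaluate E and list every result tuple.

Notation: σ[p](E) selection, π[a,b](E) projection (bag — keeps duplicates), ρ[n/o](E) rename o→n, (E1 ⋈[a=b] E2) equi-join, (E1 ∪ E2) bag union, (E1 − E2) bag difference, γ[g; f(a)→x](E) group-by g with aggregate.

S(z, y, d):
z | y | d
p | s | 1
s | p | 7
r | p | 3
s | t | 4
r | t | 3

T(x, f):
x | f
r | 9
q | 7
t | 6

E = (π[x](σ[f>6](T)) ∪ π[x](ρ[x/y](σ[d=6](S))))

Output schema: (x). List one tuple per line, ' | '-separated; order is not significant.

Row counts bottom-up:
  T → 3
  σ[f>6](T) → 2
  π[x](σ[f>6](T)) → 2
  S → 5
  σ[d=6](S) → 0
  ρ[x/y](σ[d=6](S)) → 0
  π[x](ρ[x/y](σ[d=6](S))) → 0
  (π[x](σ[f>6](T)) ∪ π[x](ρ[x/y](σ[d=6](S)))) → 2

== RESULT ==
x
q
r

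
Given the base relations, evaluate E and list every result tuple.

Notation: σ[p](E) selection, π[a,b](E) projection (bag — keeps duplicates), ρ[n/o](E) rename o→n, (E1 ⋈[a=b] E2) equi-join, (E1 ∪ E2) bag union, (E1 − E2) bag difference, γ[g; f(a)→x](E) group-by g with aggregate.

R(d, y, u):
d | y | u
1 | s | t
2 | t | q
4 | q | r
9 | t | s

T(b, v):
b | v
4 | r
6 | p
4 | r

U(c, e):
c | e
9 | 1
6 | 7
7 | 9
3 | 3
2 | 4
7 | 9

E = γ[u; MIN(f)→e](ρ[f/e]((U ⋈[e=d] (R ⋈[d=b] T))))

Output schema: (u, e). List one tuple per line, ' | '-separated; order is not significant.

Row counts bottom-up:
  U → 6
  R → 4
  T → 3
  (R ⋈[d=b] T) → 2
  (U ⋈[e=d] (R ⋈[d=b] T)) → 2
  ρ[f/e]((U ⋈[e=d] (R ⋈[d=b] T))) → 2
  γ[u; MIN(f)→e](ρ[f/e]((U ⋈[e=d] (R ⋈[d=b] T)))) → 1

== RESULT ==
u | e
r | 4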